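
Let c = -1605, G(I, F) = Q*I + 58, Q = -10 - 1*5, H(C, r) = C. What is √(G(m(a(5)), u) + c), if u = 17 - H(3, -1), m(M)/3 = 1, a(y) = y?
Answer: 2*I*√398 ≈ 39.9*I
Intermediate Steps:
m(M) = 3 (m(M) = 3*1 = 3)
Q = -15 (Q = -10 - 5 = -15)
u = 14 (u = 17 - 1*3 = 17 - 3 = 14)
G(I, F) = 58 - 15*I (G(I, F) = -15*I + 58 = 58 - 15*I)
√(G(m(a(5)), u) + c) = √((58 - 15*3) - 1605) = √((58 - 45) - 1605) = √(13 - 1605) = √(-1592) = 2*I*√398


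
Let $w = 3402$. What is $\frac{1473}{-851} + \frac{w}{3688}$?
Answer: $- \frac{1268661}{1569244} \approx -0.80845$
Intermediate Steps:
$\frac{1473}{-851} + \frac{w}{3688} = \frac{1473}{-851} + \frac{3402}{3688} = 1473 \left(- \frac{1}{851}\right) + 3402 \cdot \frac{1}{3688} = - \frac{1473}{851} + \frac{1701}{1844} = - \frac{1268661}{1569244}$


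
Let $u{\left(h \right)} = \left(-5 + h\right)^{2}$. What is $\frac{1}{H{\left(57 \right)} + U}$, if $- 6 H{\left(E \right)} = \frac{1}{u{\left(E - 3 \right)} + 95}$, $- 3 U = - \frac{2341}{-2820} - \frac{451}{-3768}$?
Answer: $- \frac{552539520}{174977167} \approx -3.1578$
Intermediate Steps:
$U = - \frac{93451}{295160}$ ($U = - \frac{- \frac{2341}{-2820} - \frac{451}{-3768}}{3} = - \frac{\left(-2341\right) \left(- \frac{1}{2820}\right) - - \frac{451}{3768}}{3} = - \frac{\frac{2341}{2820} + \frac{451}{3768}}{3} = \left(- \frac{1}{3}\right) \frac{280353}{295160} = - \frac{93451}{295160} \approx -0.31661$)
$H{\left(E \right)} = - \frac{1}{6 \left(95 + \left(-8 + E\right)^{2}\right)}$ ($H{\left(E \right)} = - \frac{1}{6 \left(\left(-5 + \left(E - 3\right)\right)^{2} + 95\right)} = - \frac{1}{6 \left(\left(-5 + \left(-3 + E\right)\right)^{2} + 95\right)} = - \frac{1}{6 \left(\left(-8 + E\right)^{2} + 95\right)} = - \frac{1}{6 \left(95 + \left(-8 + E\right)^{2}\right)}$)
$\frac{1}{H{\left(57 \right)} + U} = \frac{1}{- \frac{1}{570 + 6 \left(-8 + 57\right)^{2}} - \frac{93451}{295160}} = \frac{1}{- \frac{1}{570 + 6 \cdot 49^{2}} - \frac{93451}{295160}} = \frac{1}{- \frac{1}{570 + 6 \cdot 2401} - \frac{93451}{295160}} = \frac{1}{- \frac{1}{570 + 14406} - \frac{93451}{295160}} = \frac{1}{- \frac{1}{14976} - \frac{93451}{295160}} = \frac{1}{- \frac{174977167}{552539520}} = - \frac{552539520}{174977167}$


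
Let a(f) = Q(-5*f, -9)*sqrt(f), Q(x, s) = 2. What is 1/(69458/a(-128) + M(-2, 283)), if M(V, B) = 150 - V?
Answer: 19456/1209060753 + 277832*I*sqrt(2)/1209060753 ≈ 1.6092e-5 + 0.00032497*I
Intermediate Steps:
a(f) = 2*sqrt(f)
1/(69458/a(-128) + M(-2, 283)) = 1/(69458/((2*sqrt(-128))) + (150 - 1*(-2))) = 1/(69458/((2*(8*I*sqrt(2)))) + (150 + 2)) = 1/(69458/((16*I*sqrt(2))) + 152) = 1/(69458*(-I*sqrt(2)/32) + 152) = 1/(-34729*I*sqrt(2)/16 + 152) = 1/(152 - 34729*I*sqrt(2)/16)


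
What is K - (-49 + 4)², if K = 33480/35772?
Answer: -6033735/2981 ≈ -2024.1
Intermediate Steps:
K = 2790/2981 (K = 33480*(1/35772) = 2790/2981 ≈ 0.93593)
K - (-49 + 4)² = 2790/2981 - (-49 + 4)² = 2790/2981 - 1*(-45)² = 2790/2981 - 1*2025 = 2790/2981 - 2025 = -6033735/2981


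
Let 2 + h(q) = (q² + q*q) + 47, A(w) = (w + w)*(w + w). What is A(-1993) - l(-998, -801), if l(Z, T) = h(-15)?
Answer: 15887701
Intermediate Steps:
A(w) = 4*w² (A(w) = (2*w)*(2*w) = 4*w²)
h(q) = 45 + 2*q² (h(q) = -2 + ((q² + q*q) + 47) = -2 + ((q² + q²) + 47) = -2 + (2*q² + 47) = -2 + (47 + 2*q²) = 45 + 2*q²)
l(Z, T) = 495 (l(Z, T) = 45 + 2*(-15)² = 45 + 2*225 = 45 + 450 = 495)
A(-1993) - l(-998, -801) = 4*(-1993)² - 1*495 = 4*3972049 - 495 = 15888196 - 495 = 15887701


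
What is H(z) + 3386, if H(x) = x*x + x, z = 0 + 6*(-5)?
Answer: 4256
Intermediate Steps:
z = -30 (z = 0 - 30 = -30)
H(x) = x + x² (H(x) = x² + x = x + x²)
H(z) + 3386 = -30*(1 - 30) + 3386 = -30*(-29) + 3386 = 870 + 3386 = 4256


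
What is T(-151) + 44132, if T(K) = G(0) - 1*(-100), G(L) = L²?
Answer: 44232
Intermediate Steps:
T(K) = 100 (T(K) = 0² - 1*(-100) = 0 + 100 = 100)
T(-151) + 44132 = 100 + 44132 = 44232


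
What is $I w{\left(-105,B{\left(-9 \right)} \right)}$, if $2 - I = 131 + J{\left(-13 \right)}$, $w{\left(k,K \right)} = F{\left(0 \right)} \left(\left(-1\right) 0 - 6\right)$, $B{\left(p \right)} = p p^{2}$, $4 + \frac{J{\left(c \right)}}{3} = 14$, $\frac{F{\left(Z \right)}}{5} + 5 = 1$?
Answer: $-19080$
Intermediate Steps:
$F{\left(Z \right)} = -20$ ($F{\left(Z \right)} = -25 + 5 \cdot 1 = -25 + 5 = -20$)
$J{\left(c \right)} = 30$ ($J{\left(c \right)} = -12 + 3 \cdot 14 = -12 + 42 = 30$)
$B{\left(p \right)} = p^{3}$
$w{\left(k,K \right)} = 120$ ($w{\left(k,K \right)} = - 20 \left(\left(-1\right) 0 - 6\right) = - 20 \left(0 - 6\right) = \left(-20\right) \left(-6\right) = 120$)
$I = -159$ ($I = 2 - \left(131 + 30\right) = 2 - 161 = -159$)
$I w{\left(-105,B{\left(-9 \right)} \right)} = \left(-159\right) 120 = -19080$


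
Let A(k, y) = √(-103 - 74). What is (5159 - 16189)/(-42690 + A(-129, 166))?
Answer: 156956900/607478759 + 11030*I*√177/1822436277 ≈ 0.25837 + 8.0521e-5*I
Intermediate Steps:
A(k, y) = I*√177 (A(k, y) = √(-177) = I*√177)
(5159 - 16189)/(-42690 + A(-129, 166)) = (5159 - 16189)/(-42690 + I*√177) = -11030/(-42690 + I*√177)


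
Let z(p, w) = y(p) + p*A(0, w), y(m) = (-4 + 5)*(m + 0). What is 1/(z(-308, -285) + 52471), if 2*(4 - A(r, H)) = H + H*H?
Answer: 1/12515691 ≈ 7.9900e-8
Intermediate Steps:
A(r, H) = 4 - H/2 - H²/2 (A(r, H) = 4 - (H + H*H)/2 = 4 - (H + H²)/2 = 4 + (-H/2 - H²/2) = 4 - H/2 - H²/2)
y(m) = m (y(m) = 1*m = m)
z(p, w) = p + p*(4 - w/2 - w²/2)
1/(z(-308, -285) + 52471) = 1/((½)*(-308)*(10 - 1*(-285) - 1*(-285)²) + 52471) = 1/((½)*(-308)*(10 + 285 - 1*81225) + 52471) = 1/((½)*(-308)*(10 + 285 - 81225) + 52471) = 1/((½)*(-308)*(-80930) + 52471) = 1/(12463220 + 52471) = 1/12515691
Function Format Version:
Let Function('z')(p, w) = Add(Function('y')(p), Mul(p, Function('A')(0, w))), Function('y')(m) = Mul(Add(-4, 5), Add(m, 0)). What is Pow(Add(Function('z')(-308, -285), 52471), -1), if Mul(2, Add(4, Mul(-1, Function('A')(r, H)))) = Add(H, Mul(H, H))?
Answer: Rational(1, 12515691) ≈ 7.9900e-8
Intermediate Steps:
Function('A')(r, H) = Add(4, Mul(Rational(-1, 2), H), Mul(Rational(-1, 2), Pow(H, 2))) (Function('A')(r, H) = Add(4, Mul(Rational(-1, 2), Add(H, Mul(H, H)))) = Add(4, Mul(Rational(-1, 2), Add(H, Pow(H, 2)))) = Add(4, Add(Mul(Rational(-1, 2), H), Mul(Rational(-1, 2), Pow(H, 2)))) = Add(4, Mul(Rational(-1, 2), H), Mul(Rational(-1, 2), Pow(H, 2))))
Function('y')(m) = m (Function('y')(m) = Mul(1, m) = m)
Function('z')(p, w) = Add(p, Mul(p, Add(4, Mul(Rational(-1, 2), w), Mul(Rational(-1, 2), Pow(w, 2)))))
Pow(Add(Function('z')(-308, -285), 52471), -1) = Pow(Add(Mul(Rational(1, 2), -308, Add(10, Mul(-1, -285), Mul(-1, Pow(-285, 2)))), 52471), -1) = Pow(Add(Mul(Rational(1, 2), -308, Add(10, 285, Mul(-1, 81225))), 52471), -1) = Pow(Add(Mul(Rational(1, 2), -308, Add(10, 285, -81225)), 52471), -1) = Pow(Add(Mul(Rational(1, 2), -308, -80930), 52471), -1) = Pow(Add(12463220, 52471), -1) = Pow(12515691, -1) = Rational(1, 12515691)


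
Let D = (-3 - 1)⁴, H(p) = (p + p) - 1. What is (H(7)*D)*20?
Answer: 66560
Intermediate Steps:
H(p) = -1 + 2*p (H(p) = 2*p - 1 = -1 + 2*p)
D = 256 (D = (-4)⁴ = 256)
(H(7)*D)*20 = ((-1 + 2*7)*256)*20 = ((-1 + 14)*256)*20 = (13*256)*20 = 3328*20 = 66560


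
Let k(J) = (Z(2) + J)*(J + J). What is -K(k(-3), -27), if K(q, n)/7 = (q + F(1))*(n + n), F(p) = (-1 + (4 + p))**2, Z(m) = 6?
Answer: -756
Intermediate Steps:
F(p) = (3 + p)**2
k(J) = 2*J*(6 + J) (k(J) = (6 + J)*(J + J) = (6 + J)*(2*J) = 2*J*(6 + J))
K(q, n) = 14*n*(16 + q) (K(q, n) = 7*((q + (3 + 1)**2)*(n + n)) = 7*((q + 4**2)*(2*n)) = 7*((q + 16)*(2*n)) = 7*((16 + q)*(2*n)) = 7*(2*n*(16 + q)) = 14*n*(16 + q))
-K(k(-3), -27) = -14*(-27)*(16 + 2*(-3)*(6 - 3)) = -14*(-27)*(16 + 2*(-3)*3) = -14*(-27)*(16 - 18) = -14*(-27)*(-2) = -1*756 = -756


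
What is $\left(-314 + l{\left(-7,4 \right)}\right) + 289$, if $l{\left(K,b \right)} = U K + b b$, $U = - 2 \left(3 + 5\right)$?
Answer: $103$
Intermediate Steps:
$U = -16$ ($U = \left(-2\right) 8 = -16$)
$l{\left(K,b \right)} = b^{2} - 16 K$ ($l{\left(K,b \right)} = - 16 K + b b = - 16 K + b^{2} = b^{2} - 16 K$)
$\left(-314 + l{\left(-7,4 \right)}\right) + 289 = \left(-314 + \left(4^{2} - -112\right)\right) + 289 = \left(-314 + \left(16 + 112\right)\right) + 289 = \left(-314 + 128\right) + 289 = -186 + 289 = 103$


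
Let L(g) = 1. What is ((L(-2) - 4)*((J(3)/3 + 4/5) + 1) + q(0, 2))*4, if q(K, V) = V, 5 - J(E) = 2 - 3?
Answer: -188/5 ≈ -37.600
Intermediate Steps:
J(E) = 6 (J(E) = 5 - (2 - 3) = 5 - 1*(-1) = 5 + 1 = 6)
((L(-2) - 4)*((J(3)/3 + 4/5) + 1) + q(0, 2))*4 = ((1 - 4)*((6/3 + 4/5) + 1) + 2)*4 = (-3*((6*(⅓) + 4*(⅕)) + 1) + 2)*4 = (-3*((2 + ⅘) + 1) + 2)*4 = (-3*(14/5 + 1) + 2)*4 = (-3*19/5 + 2)*4 = (-57/5 + 2)*4 = -47/5*4 = -188/5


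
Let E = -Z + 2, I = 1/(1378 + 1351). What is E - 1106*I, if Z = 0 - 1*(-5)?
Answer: -9293/2729 ≈ -3.4053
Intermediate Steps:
I = 1/2729 ≈ 0.00036643
Z = 5 (Z = 0 + 5 = 5)
E = -3 (E = -1*5 + 2 = -5 + 2 = -3)
E - 1106*I = -3 - 1106*1/2729 = -3 - 1106/2729 = -9293/2729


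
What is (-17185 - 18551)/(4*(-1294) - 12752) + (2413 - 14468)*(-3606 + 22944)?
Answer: -174140332241/747 ≈ -2.3312e+8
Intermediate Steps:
(-17185 - 18551)/(4*(-1294) - 12752) + (2413 - 14468)*(-3606 + 22944) = -35736/(-5176 - 12752) - 12055*19338 = -35736/(-17928) - 233119590 = -35736*(-1/17928) - 233119590 = 1489/747 - 233119590 = -174140332241/747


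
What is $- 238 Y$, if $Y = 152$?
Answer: $-36176$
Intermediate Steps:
$- 238 Y = \left(-238\right) 152 = -36176$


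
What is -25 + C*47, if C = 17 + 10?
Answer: 1244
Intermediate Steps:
C = 27
-25 + C*47 = -25 + 27*47 = -25 + 1269 = 1244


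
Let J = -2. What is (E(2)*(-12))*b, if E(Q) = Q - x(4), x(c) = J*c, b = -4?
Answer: 480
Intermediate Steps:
x(c) = -2*c
E(Q) = 8 + Q (E(Q) = Q - (-2)*4 = Q - 1*(-8) = Q + 8 = 8 + Q)
(E(2)*(-12))*b = ((8 + 2)*(-12))*(-4) = (10*(-12))*(-4) = -120*(-4) = 480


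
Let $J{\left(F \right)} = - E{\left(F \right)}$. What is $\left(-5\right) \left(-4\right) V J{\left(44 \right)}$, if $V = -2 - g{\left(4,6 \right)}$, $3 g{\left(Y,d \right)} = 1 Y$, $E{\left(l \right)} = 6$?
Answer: $400$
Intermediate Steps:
$g{\left(Y,d \right)} = \frac{Y}{3}$ ($g{\left(Y,d \right)} = \frac{1 Y}{3} = \frac{Y}{3}$)
$V = - \frac{10}{3}$ ($V = -2 - \frac{1}{3} \cdot 4 = -2 - \frac{4}{3} = - \frac{10}{3} \approx -3.3333$)
$J{\left(F \right)} = -6$ ($J{\left(F \right)} = \left(-1\right) 6 = -6$)
$\left(-5\right) \left(-4\right) V J{\left(44 \right)} = \left(-5\right) \left(-4\right) \left(- \frac{10}{3}\right) \left(-6\right) = 20 \left(- \frac{10}{3}\right) \left(-6\right) = \left(- \frac{200}{3}\right) \left(-6\right) = 400$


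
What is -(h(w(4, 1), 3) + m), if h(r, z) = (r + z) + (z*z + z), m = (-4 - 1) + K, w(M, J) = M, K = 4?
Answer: -18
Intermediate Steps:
m = -1 (m = (-4 - 1) + 4 = -5 + 4 = -1)
h(r, z) = r + z² + 2*z (h(r, z) = (r + z) + (z² + z) = (r + z) + (z + z²) = r + z² + 2*z)
-(h(w(4, 1), 3) + m) = -((4 + 3² + 2*3) - 1) = -((4 + 9 + 6) - 1) = -(19 - 1) = -1*18 = -18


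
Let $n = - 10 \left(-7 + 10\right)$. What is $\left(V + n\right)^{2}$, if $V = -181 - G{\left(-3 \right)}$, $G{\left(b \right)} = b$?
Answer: $43264$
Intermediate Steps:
$n = -30$ ($n = \left(-10\right) 3 = -30$)
$V = -178$ ($V = -181 - -3 = -181 + 3 = -178$)
$\left(V + n\right)^{2} = \left(-178 - 30\right)^{2} = \left(-208\right)^{2} = 43264$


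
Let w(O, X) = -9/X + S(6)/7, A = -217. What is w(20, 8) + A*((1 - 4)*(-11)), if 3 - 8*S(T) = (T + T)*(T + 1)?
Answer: -50145/7 ≈ -7163.6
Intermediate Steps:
S(T) = 3/8 - T*(1 + T)/4 (S(T) = 3/8 - (T + T)*(T + 1)/8 = 3/8 - 2*T*(1 + T)/8 = 3/8 - T*(1 + T)/4)
w(O, X) = -81/56 - 9/X (w(O, X) = -9/X + (3/8 - 1/4*6 - 1/4*6**2)/7 = -9/X + (3/8 - 3/2 - 1/4*36)*(1/7) = -9/X + (3/8 - 3/2 - 9)*(1/7) = -9/X - 81/8*1/7 = -9/X - 81/56 = -81/56 - 9/X)
w(20, 8) + A*((1 - 4)*(-11)) = (-81/56 - 9/8) - 217*(1 - 4)*(-11) = (-81/56 - 9*1/8) - (-651)*(-11) = (-81/56 - 9/8) - 217*33 = -18/7 - 7161 = -50145/7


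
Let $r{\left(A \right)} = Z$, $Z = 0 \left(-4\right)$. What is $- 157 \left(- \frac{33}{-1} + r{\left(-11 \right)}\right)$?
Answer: $-5181$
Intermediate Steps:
$Z = 0$
$r{\left(A \right)} = 0$
$- 157 \left(- \frac{33}{-1} + r{\left(-11 \right)}\right) = - 157 \left(- \frac{33}{-1} + 0\right) = - 157 \left(\left(-33\right) \left(-1\right) + 0\right) = - 157 \left(33 + 0\right) = \left(-157\right) 33 = -5181$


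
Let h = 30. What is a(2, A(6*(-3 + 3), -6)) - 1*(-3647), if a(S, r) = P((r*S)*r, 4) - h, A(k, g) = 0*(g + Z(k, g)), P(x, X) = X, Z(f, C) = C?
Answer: 3621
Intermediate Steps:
A(k, g) = 0 (A(k, g) = 0*(g + g) = 0*(2*g) = 0)
a(S, r) = -26 (a(S, r) = 4 - 1*30 = 4 - 30 = -26)
a(2, A(6*(-3 + 3), -6)) - 1*(-3647) = -26 - 1*(-3647) = -26 + 3647 = 3621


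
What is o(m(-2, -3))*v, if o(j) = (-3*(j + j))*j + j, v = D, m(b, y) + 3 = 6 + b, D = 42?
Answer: -210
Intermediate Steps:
m(b, y) = 3 + b (m(b, y) = -3 + (6 + b) = 3 + b)
v = 42
o(j) = j - 6*j² (o(j) = (-6*j)*j + j = -6*j² + j = j - 6*j²)
o(m(-2, -3))*v = ((3 - 2)*(1 - 6*(3 - 2)))*42 = (1*(1 - 6*1))*42 = (1*(1 - 6))*42 = (1*(-5))*42 = -5*42 = -210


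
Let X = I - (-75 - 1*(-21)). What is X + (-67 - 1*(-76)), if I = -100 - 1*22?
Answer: -59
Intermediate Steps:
I = -122 (I = -100 - 22 = -122)
X = -68 (X = -122 - (-75 - 1*(-21)) = -122 - (-75 + 21) = -122 - 1*(-54) = -122 + 54 = -68)
X + (-67 - 1*(-76)) = -68 + (-67 - 1*(-76)) = -68 + (-67 + 76) = -68 + 9 = -59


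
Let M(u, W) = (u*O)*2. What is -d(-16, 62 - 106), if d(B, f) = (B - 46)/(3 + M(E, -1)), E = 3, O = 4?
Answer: 62/27 ≈ 2.2963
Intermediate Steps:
M(u, W) = 8*u (M(u, W) = (u*4)*2 = (4*u)*2 = 8*u)
d(B, f) = -46/27 + B/27 (d(B, f) = (B - 46)/(3 + 8*3) = (-46 + B)/(3 + 24) = (-46 + B)/27 = (-46 + B)*(1/27) = -46/27 + B/27)
-d(-16, 62 - 106) = -(-46/27 + (1/27)*(-16)) = -(-46/27 - 16/27) = -1*(-62/27) = 62/27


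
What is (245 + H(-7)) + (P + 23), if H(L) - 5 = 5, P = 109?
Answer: 387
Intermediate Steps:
H(L) = 10 (H(L) = 5 + 5 = 10)
(245 + H(-7)) + (P + 23) = (245 + 10) + (109 + 23) = 255 + 132 = 387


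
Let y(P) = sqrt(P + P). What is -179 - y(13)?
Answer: -179 - sqrt(26) ≈ -184.10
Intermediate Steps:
y(P) = sqrt(2)*sqrt(P) (y(P) = sqrt(2*P) = sqrt(2)*sqrt(P))
-179 - y(13) = -179 - sqrt(2)*sqrt(13) = -179 - sqrt(26)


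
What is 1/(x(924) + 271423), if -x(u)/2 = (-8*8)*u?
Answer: 1/389695 ≈ 2.5661e-6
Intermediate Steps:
x(u) = 128*u (x(u) = -2*(-8*8)*u = -(-128)*u = 128*u)
1/(x(924) + 271423) = 1/(128*924 + 271423) = 1/(118272 + 271423) = 1/389695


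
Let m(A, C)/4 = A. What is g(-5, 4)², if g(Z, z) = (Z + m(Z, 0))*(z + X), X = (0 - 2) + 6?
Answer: 40000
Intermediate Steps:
m(A, C) = 4*A
X = 4 (X = -2 + 6 = 4)
g(Z, z) = 5*Z*(4 + z) (g(Z, z) = (Z + 4*Z)*(z + 4) = (5*Z)*(4 + z) = 5*Z*(4 + z))
g(-5, 4)² = (5*(-5)*(4 + 4))² = (5*(-5)*8)² = (-200)² = 40000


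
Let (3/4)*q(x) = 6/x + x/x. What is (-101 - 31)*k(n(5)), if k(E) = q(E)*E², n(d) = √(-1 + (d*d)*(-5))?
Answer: 22176 - 3168*I*√14 ≈ 22176.0 - 11854.0*I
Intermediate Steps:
q(x) = 4/3 + 8/x (q(x) = 4*(6/x + x/x)/3 = 4*(6/x + 1)/3 = 4*(1 + 6/x)/3 = 4/3 + 8/x)
n(d) = √(-1 - 5*d²) (n(d) = √(-1 + d²*(-5)) = √(-1 - 5*d²))
k(E) = E²*(4/3 + 8/E) (k(E) = (4/3 + 8/E)*E² = E²*(4/3 + 8/E))
(-101 - 31)*k(n(5)) = (-101 - 31)*(4*√(-1 - 5*5²)*(6 + √(-1 - 5*5²))/3) = -176*√(-1 - 5*25)*(6 + √(-1 - 5*25)) = -176*√(-1 - 125)*(6 + √(-1 - 125)) = -176*√(-126)*(6 + √(-126)) = -176*3*I*√14*(6 + 3*I*√14) = -528*I*√14*(6 + 3*I*√14)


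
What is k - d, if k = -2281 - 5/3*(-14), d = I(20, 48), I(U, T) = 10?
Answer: -6803/3 ≈ -2267.7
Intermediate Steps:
d = 10
k = -6773/3 (k = -2281 - 5*(⅓)*(-14) = -2281 - 5*(-14)/3 = -2281 - 1*(-70/3) = -2281 + 70/3 = -6773/3 ≈ -2257.7)
k - d = -6773/3 - 1*10 = -6773/3 - 10 = -6803/3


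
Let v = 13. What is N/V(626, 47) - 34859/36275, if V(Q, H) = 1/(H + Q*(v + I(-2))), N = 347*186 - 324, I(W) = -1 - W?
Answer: 20525294512591/36275 ≈ 5.6582e+8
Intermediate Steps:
N = 64218 (N = 64542 - 324 = 64218)
V(Q, H) = 1/(H + 14*Q) (V(Q, H) = 1/(H + Q*(13 + (-1 - 1*(-2)))) = 1/(H + Q*(13 + (-1 + 2))) = 1/(H + Q*(13 + 1)) = 1/(H + Q*14) = 1/(H + 14*Q))
N/V(626, 47) - 34859/36275 = 64218/(1/(47 + 14*626)) - 34859/36275 = 64218/(1/(47 + 8764)) - 34859*1/36275 = 64218/(1/8811) - 34859/36275 = 64218*8811 - 34859/36275 = 565824798 - 34859/36275 = 20525294512591/36275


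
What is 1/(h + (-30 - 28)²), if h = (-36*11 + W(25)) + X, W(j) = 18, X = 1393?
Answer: 1/4379 ≈ 0.00022836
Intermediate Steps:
h = 1015 (h = (-36*11 + 18) + 1393 = (-396 + 18) + 1393 = -378 + 1393 = 1015)
1/(h + (-30 - 28)²) = 1/(1015 + (-30 - 28)²) = 1/(1015 + (-58)²) = 1/(1015 + 3364) = 1/4379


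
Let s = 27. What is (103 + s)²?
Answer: 16900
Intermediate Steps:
(103 + s)² = (103 + 27)² = 130² = 16900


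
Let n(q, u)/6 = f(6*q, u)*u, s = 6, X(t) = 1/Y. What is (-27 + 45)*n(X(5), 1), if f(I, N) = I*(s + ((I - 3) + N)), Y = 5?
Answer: 16848/25 ≈ 673.92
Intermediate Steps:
X(t) = 1/5
f(I, N) = I*(3 + I + N) (f(I, N) = I*(6 + ((I - 3) + N)) = I*(6 + ((-3 + I) + N)) = I*(6 + (-3 + I + N)) = I*(3 + I + N))
n(q, u) = 36*q*u*(3 + u + 6*q) (n(q, u) = 6*(((6*q)*(3 + 6*q + u))*u) = 6*(((6*q)*(3 + u + 6*q))*u) = 6*((6*q*(3 + u + 6*q))*u) = 6*(6*q*u*(3 + u + 6*q)) = 36*q*u*(3 + u + 6*q))
(-27 + 45)*n(X(5), 1) = (-27 + 45)*(36*(1/5)*1*(3 + 1 + 6*(1/5))) = 18*(36*(1/5)*1*(3 + 1 + 6/5)) = 18*(36*(1/5)*1*(26/5)) = 18*(936/25) = 16848/25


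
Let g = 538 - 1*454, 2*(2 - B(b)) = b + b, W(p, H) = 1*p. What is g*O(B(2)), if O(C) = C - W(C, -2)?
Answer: 0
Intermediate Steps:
W(p, H) = p
B(b) = 2 - b (B(b) = 2 - (b + b)/2 = 2 - b)
O(C) = 0 (O(C) = C - C = 0)
g = 84 (g = 538 - 454 = 84)
g*O(B(2)) = 84*0 = 0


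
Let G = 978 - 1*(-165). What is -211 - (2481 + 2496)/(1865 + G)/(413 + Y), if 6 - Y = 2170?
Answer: -1111333711/5267008 ≈ -211.00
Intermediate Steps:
Y = -2164 (Y = 6 - 1*2170 = 6 - 2170 = -2164)
G = 1143 (G = 978 + 165 = 1143)
-211 - (2481 + 2496)/(1865 + G)/(413 + Y) = -211 - (2481 + 2496)/(1865 + 1143)/(413 - 2164) = -211 - 4977/3008/(-1751) = -211 - 4977*(1/3008)*(-1)/1751 = -211 - 4977*(-1)/(3008*1751) = -211 - 1*(-4977/5267008) = -211 + 4977/5267008 = -1111333711/5267008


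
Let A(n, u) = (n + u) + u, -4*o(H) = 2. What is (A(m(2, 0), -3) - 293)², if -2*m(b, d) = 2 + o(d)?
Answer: 1437601/16 ≈ 89850.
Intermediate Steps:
o(H) = -½ (o(H) = -¼*2 = -½)
m(b, d) = -¾ (m(b, d) = -(2 - ½)/2 = -½*3/2 = -¾)
A(n, u) = n + 2*u
(A(m(2, 0), -3) - 293)² = ((-¾ + 2*(-3)) - 293)² = ((-¾ - 6) - 293)² = (-27/4 - 293)² = (-1199/4)² = 1437601/16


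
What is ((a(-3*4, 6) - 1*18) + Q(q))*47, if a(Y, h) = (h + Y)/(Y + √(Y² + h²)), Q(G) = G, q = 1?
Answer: -893 - 47*√5 ≈ -998.10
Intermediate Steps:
a(Y, h) = (Y + h)/(Y + √(Y² + h²))
((a(-3*4, 6) - 1*18) + Q(q))*47 = (((-3*4 + 6)/(-3*4 + √((-3*4)² + 6²)) - 1*18) + 1)*47 = (((-12 + 6)/(-12 + √((-12)² + 36)) - 18) + 1)*47 = ((-6/(-12 + √(144 + 36)) - 18) + 1)*47 = ((-6/(-12 + √180) - 18) + 1)*47 = ((-6/(-12 + 6*√5) - 18) + 1)*47 = ((-18 - 6/(-12 + 6*√5)) + 1)*47 = (-17 - 6/(-12 + 6*√5))*47 = -799 - 282/(-12 + 6*√5)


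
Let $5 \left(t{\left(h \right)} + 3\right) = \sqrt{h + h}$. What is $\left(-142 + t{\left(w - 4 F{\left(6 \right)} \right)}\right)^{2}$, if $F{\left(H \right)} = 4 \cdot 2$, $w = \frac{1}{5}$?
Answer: $\frac{\left(3625 - i \sqrt{1590}\right)^{2}}{625} \approx 21022.0 - 462.55 i$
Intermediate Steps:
$w = \frac{1}{5} \approx 0.2$
$F{\left(H \right)} = 8$
$t{\left(h \right)} = -3 + \frac{\sqrt{2} \sqrt{h}}{5}$ ($t{\left(h \right)} = -3 + \frac{\sqrt{h + h}}{5} = -3 + \frac{\sqrt{2 h}}{5} = -3 + \frac{\sqrt{2} \sqrt{h}}{5}$)
$\left(-142 + t{\left(w - 4 F{\left(6 \right)} \right)}\right)^{2} = \left(-142 - \left(3 - \frac{\sqrt{2} \sqrt{\frac{1}{5} - 32}}{5}\right)\right)^{2} = \left(-142 - \left(3 - \frac{\sqrt{2} \sqrt{- \frac{159}{5}}}{5}\right)\right)^{2} = \left(-142 - \left(3 - \frac{\sqrt{2} \frac{i \sqrt{795}}{5}}{5}\right)\right)^{2} = \left(-142 - \left(3 - \frac{i \sqrt{1590}}{25}\right)\right)^{2} = \left(-145 + \frac{i \sqrt{1590}}{25}\right)^{2}$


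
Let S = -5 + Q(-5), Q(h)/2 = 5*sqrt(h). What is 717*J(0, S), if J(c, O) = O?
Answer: -3585 + 7170*I*sqrt(5) ≈ -3585.0 + 16033.0*I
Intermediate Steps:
Q(h) = 10*sqrt(h) (Q(h) = 2*(5*sqrt(h)) = 10*sqrt(h))
S = -5 + 10*I*sqrt(5) (S = -5 + 10*sqrt(-5) = -5 + 10*(I*sqrt(5)) = -5 + 10*I*sqrt(5) ≈ -5.0 + 22.361*I)
717*J(0, S) = 717*(-5 + 10*I*sqrt(5)) = -3585 + 7170*I*sqrt(5)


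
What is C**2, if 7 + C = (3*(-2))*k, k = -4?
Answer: 289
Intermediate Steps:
C = 17 (C = -7 + (3*(-2))*(-4) = -7 - 6*(-4) = -7 + 24 = 17)
C**2 = 17**2 = 289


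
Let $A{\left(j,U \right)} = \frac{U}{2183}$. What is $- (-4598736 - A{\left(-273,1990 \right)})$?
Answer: $\frac{10039042678}{2183} \approx 4.5987 \cdot 10^{6}$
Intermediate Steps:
$A{\left(j,U \right)} = \frac{U}{2183}$ ($A{\left(j,U \right)} = U \frac{1}{2183} = \frac{U}{2183}$)
$- (-4598736 - A{\left(-273,1990 \right)}) = - (-4598736 - \frac{1}{2183} \cdot 1990) = - (-4598736 - \frac{1990}{2183}) = \left(-1\right) \left(- \frac{10039042678}{2183}\right) = \frac{10039042678}{2183}$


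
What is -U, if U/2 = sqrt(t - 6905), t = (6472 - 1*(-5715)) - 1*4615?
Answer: -2*sqrt(667) ≈ -51.653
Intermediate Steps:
t = 7572 (t = (6472 + 5715) - 4615 = 12187 - 4615 = 7572)
U = 2*sqrt(667) (U = 2*sqrt(7572 - 6905) = 2*sqrt(667) ≈ 51.653)
-U = -2*sqrt(667)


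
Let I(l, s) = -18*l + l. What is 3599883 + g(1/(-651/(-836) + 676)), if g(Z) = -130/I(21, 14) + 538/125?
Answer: 160644987191/44625 ≈ 3.5999e+6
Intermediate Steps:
I(l, s) = -17*l
g(Z) = 208316/44625 (g(Z) = -130/((-17*21)) + 538/125 = -130/(-357) + 538*(1/125) = -130*(-1/357) + 538/125 = 130/357 + 538/125 = 208316/44625)
3599883 + g(1/(-651/(-836) + 676)) = 3599883 + 208316/44625 = 160644987191/44625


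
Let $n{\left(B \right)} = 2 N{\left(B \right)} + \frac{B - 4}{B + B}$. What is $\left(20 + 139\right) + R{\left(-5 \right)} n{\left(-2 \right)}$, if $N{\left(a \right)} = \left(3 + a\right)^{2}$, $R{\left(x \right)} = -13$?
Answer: $\frac{227}{2} \approx 113.5$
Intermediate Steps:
$n{\left(B \right)} = 2 \left(3 + B\right)^{2} + \frac{-4 + B}{2 B}$ ($n{\left(B \right)} = 2 \left(3 + B\right)^{2} + \frac{B - 4}{B + B} = 2 \left(3 + B\right)^{2} + \frac{-4 + B}{2 B}$)
$\left(20 + 139\right) + R{\left(-5 \right)} n{\left(-2 \right)} = \left(20 + 139\right) - 13 \left(\frac{1}{2} - \frac{2}{-2} + 2 \left(3 - 2\right)^{2}\right) = 159 - 13 \left(\frac{1}{2} - -1 + 2 \cdot 1^{2}\right) = 159 - 13 \left(\frac{1}{2} + 1 + 2 \cdot 1\right) = 159 - 13 \left(\frac{1}{2} + 1 + 2\right) = 159 - \frac{91}{2} = \frac{227}{2}$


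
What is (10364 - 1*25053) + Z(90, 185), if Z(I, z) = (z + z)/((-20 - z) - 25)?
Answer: -337884/23 ≈ -14691.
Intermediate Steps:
Z(I, z) = 2*z/(-45 - z) (Z(I, z) = (2*z)/(-45 - z) = 2*z/(-45 - z))
(10364 - 1*25053) + Z(90, 185) = (10364 - 1*25053) - 2*185/(45 + 185) = (10364 - 25053) - 2*185/230 = -14689 - 2*185*1/230 = -14689 - 37/23 = -337884/23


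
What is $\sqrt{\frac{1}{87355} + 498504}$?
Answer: $\frac{\sqrt{3804032192133955}}{87355} \approx 706.05$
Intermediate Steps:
$\sqrt{\frac{1}{87355} + 498504} = \sqrt{\frac{43546816921}{87355}} = \frac{\sqrt{3804032192133955}}{87355}$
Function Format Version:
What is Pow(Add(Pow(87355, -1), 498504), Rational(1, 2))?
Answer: Mul(Rational(1, 87355), Pow(3804032192133955, Rational(1, 2))) ≈ 706.05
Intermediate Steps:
Pow(Add(Pow(87355, -1), 498504), Rational(1, 2)) = Pow(Add(Rational(1, 87355), 498504), Rational(1, 2)) = Pow(Rational(43546816921, 87355), Rational(1, 2)) = Mul(Rational(1, 87355), Pow(3804032192133955, Rational(1, 2)))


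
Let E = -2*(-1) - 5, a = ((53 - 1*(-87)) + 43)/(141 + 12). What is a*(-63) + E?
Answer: -1332/17 ≈ -78.353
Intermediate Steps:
a = 61/51 (a = ((53 + 87) + 43)/153 = (140 + 43)*(1/153) = 183*(1/153) = 61/51 ≈ 1.1961)
E = -3 (E = 2 - 5 = -3)
a*(-63) + E = (61/51)*(-63) - 3 = -1281/17 - 3 = -1332/17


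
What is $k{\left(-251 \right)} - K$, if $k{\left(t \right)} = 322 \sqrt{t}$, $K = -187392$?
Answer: $187392 + 322 i \sqrt{251} \approx 1.8739 \cdot 10^{5} + 5101.4 i$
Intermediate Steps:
$k{\left(-251 \right)} - K = 322 \sqrt{-251} - -187392 = 322 i \sqrt{251} + 187392 = 187392 + 322 i \sqrt{251}$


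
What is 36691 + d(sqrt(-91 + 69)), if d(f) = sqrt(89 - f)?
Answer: 36691 + sqrt(89 - I*sqrt(22)) ≈ 36700.0 - 0.24851*I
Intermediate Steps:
36691 + d(sqrt(-91 + 69)) = 36691 + sqrt(89 - sqrt(-91 + 69)) = 36691 + sqrt(89 - sqrt(-22)) = 36691 + sqrt(89 - I*sqrt(22))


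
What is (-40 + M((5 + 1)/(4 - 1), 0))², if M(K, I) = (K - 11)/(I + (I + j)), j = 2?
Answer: 7921/4 ≈ 1980.3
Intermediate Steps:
M(K, I) = (-11 + K)/(2 + 2*I) (M(K, I) = (K - 11)/(I + (I + 2)) = (-11 + K)/(I + (2 + I)) = (-11 + K)/(2 + 2*I))
(-40 + M((5 + 1)/(4 - 1), 0))² = (-40 + (-11 + (5 + 1)/(4 - 1))/(2*(1 + 0)))² = (-40 + (½)*(-11 + 6/3)/1)² = (-40 + (½)*1*(-11 + 6*(⅓)))² = (-40 + (½)*1*(-11 + 2))² = (-40 + (½)*1*(-9))² = (-40 - 9/2)² = (-89/2)² = 7921/4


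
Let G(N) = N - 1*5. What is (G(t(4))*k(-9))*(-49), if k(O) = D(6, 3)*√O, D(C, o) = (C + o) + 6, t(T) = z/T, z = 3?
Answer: 37485*I/4 ≈ 9371.3*I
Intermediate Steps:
t(T) = 3/T
D(C, o) = 6 + C + o
G(N) = -5 + N (G(N) = N - 5 = -5 + N)
k(O) = 15*√O (k(O) = (6 + 6 + 3)*√O = 15*√O)
(G(t(4))*k(-9))*(-49) = ((-5 + 3/4)*(15*√(-9)))*(-49) = ((-5 + 3*(¼))*(15*(3*I)))*(-49) = ((-5 + ¾)*(45*I))*(-49) = -765*I/4*(-49) = 37485*I/4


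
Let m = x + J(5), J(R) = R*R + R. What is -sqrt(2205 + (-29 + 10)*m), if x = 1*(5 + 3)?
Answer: -sqrt(1483) ≈ -38.510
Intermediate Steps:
x = 8 (x = 1*8 = 8)
J(R) = R + R**2 (J(R) = R**2 + R = R + R**2)
m = 38 (m = 8 + 5*(1 + 5) = 8 + 5*6 = 8 + 30 = 38)
-sqrt(2205 + (-29 + 10)*m) = -sqrt(2205 + (-29 + 10)*38) = -sqrt(2205 - 19*38) = -sqrt(2205 - 722) = -sqrt(1483)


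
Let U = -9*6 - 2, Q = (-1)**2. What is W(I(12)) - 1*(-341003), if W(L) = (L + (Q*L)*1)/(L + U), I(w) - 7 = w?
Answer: 12617073/37 ≈ 3.4100e+5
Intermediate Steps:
I(w) = 7 + w
Q = 1
U = -56 (U = -54 - 2 = -56)
W(L) = 2*L/(-56 + L) (W(L) = (L + (1*L)*1)/(L - 56) = (L + L*1)/(-56 + L) = (L + L)/(-56 + L) = (2*L)/(-56 + L) = 2*L/(-56 + L))
W(I(12)) - 1*(-341003) = 2*(7 + 12)/(-56 + (7 + 12)) - 1*(-341003) = 2*19/(-56 + 19) + 341003 = 2*19/(-37) + 341003 = 2*19*(-1/37) + 341003 = -38/37 + 341003 = 12617073/37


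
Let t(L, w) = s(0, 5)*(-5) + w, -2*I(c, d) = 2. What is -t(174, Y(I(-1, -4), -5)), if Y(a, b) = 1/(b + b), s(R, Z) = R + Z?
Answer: 251/10 ≈ 25.100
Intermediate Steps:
I(c, d) = -1 (I(c, d) = -1/2*2 = -1)
Y(a, b) = 1/(2*b)
t(L, w) = -25 + w (t(L, w) = (0 + 5)*(-5) + w = 5*(-5) + w = -25 + w)
-t(174, Y(I(-1, -4), -5)) = -(-25 + (1/2)/(-5)) = -(-25 + (1/2)*(-1/5)) = -(-25 - 1/10) = -1*(-251/10) = 251/10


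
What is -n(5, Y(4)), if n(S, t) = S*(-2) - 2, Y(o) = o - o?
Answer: 12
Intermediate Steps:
Y(o) = 0
n(S, t) = -2 - 2*S (n(S, t) = -2*S - 2 = -2 - 2*S)
-n(5, Y(4)) = -(-2 - 2*5) = -(-2 - 10) = -1*(-12) = 12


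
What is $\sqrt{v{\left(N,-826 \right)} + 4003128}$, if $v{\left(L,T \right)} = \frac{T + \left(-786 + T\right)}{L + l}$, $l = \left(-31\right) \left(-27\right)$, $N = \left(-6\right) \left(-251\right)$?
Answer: $\frac{\sqrt{21975761909838}}{2343} \approx 2000.8$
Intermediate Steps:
$N = 1506$
$l = 837$
$v{\left(L,T \right)} = \frac{-786 + 2 T}{837 + L}$ ($v{\left(L,T \right)} = \frac{T + \left(-786 + T\right)}{L + 837} = \frac{-786 + 2 T}{837 + L}$)
$\sqrt{v{\left(N,-826 \right)} + 4003128} = \sqrt{\frac{2 \left(-393 - 826\right)}{837 + 1506} + 4003128} = \sqrt{2 \cdot \frac{1}{2343} \left(-1219\right) + 4003128} = \sqrt{- \frac{2438}{2343} + 4003128} = \sqrt{\frac{9379326466}{2343}} = \frac{\sqrt{21975761909838}}{2343}$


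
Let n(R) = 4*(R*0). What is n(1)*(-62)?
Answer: 0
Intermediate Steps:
n(R) = 0 (n(R) = 4*0 = 0)
n(1)*(-62) = 0*(-62) = 0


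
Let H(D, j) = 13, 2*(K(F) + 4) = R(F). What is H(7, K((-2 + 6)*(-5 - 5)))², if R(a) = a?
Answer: 169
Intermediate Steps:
K(F) = -4 + F/2
H(7, K((-2 + 6)*(-5 - 5)))² = 13² = 169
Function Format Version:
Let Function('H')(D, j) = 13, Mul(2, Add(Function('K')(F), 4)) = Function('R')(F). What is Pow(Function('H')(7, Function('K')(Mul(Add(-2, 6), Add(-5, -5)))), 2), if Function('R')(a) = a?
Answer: 169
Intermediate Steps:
Function('K')(F) = Add(-4, Mul(Rational(1, 2), F))
Pow(Function('H')(7, Function('K')(Mul(Add(-2, 6), Add(-5, -5)))), 2) = Pow(13, 2) = 169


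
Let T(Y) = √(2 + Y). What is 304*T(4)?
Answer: 304*√6 ≈ 744.64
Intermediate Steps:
304*T(4) = 304*√(2 + 4) = 304*√6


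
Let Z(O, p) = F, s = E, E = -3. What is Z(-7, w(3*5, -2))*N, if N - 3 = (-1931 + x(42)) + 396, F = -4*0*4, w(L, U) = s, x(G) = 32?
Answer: 0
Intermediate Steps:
s = -3
w(L, U) = -3
F = 0 (F = 0*4 = 0)
Z(O, p) = 0
N = -1500 (N = 3 + ((-1931 + 32) + 396) = 3 + (-1899 + 396) = 3 - 1503 = -1500)
Z(-7, w(3*5, -2))*N = 0*(-1500) = 0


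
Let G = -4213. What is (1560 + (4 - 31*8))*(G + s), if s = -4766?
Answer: -11816364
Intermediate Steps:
(1560 + (4 - 31*8))*(G + s) = (1560 + (4 - 31*8))*(-4213 - 4766) = (1560 + (4 - 248))*(-8979) = (1560 - 244)*(-8979) = 1316*(-8979) = -11816364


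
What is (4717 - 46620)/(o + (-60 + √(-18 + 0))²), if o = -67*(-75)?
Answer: -41903*I/(360*√2 + 8607*I) ≈ -4.8515 - 0.28697*I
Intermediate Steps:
o = 5025
(4717 - 46620)/(o + (-60 + √(-18 + 0))²) = (4717 - 46620)/(5025 + (-60 + √(-18 + 0))²) = -41903/(5025 + (-60 + √(-18))²) = -41903/(5025 + (-60 + 3*I*√2)²)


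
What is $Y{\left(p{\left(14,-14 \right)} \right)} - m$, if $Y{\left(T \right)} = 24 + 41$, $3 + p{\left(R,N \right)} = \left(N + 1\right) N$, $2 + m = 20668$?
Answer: $-20601$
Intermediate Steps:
$m = 20666$ ($m = -2 + 20668 = 20666$)
$p{\left(R,N \right)} = -3 + N \left(1 + N\right)$ ($p{\left(R,N \right)} = -3 + \left(N + 1\right) N = -3 + \left(1 + N\right) N = -3 + N \left(1 + N\right)$)
$Y{\left(T \right)} = 65$
$Y{\left(p{\left(14,-14 \right)} \right)} - m = 65 - 20666 = -20601$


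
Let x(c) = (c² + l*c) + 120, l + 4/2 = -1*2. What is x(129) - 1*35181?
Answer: -18936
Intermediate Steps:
l = -4 (l = -2 - 1*2 = -2 - 2 = -4)
x(c) = 120 + c² - 4*c (x(c) = (c² - 4*c) + 120 = 120 + c² - 4*c)
x(129) - 1*35181 = (120 + 129² - 4*129) - 1*35181 = (120 + 16641 - 516) - 35181 = 16245 - 35181 = -18936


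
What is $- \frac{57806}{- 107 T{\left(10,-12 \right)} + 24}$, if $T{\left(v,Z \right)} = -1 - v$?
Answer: $- \frac{57806}{1201} \approx -48.132$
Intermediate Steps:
$- \frac{57806}{- 107 T{\left(10,-12 \right)} + 24} = - \frac{57806}{- 107 \left(-1 - 10\right) + 24} = - \frac{57806}{\left(-107\right) \left(-11\right) + 24} = - \frac{57806}{1177 + 24} = - \frac{57806}{1201}$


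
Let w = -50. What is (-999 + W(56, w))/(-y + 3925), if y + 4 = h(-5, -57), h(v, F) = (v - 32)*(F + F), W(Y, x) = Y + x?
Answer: 993/289 ≈ 3.4360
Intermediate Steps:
h(v, F) = 2*F*(-32 + v) (h(v, F) = (-32 + v)*(2*F) = 2*F*(-32 + v))
y = 4214 (y = -4 + 2*(-57)*(-32 - 5) = -4 + 2*(-57)*(-37) = -4 + 4218 = 4214)
(-999 + W(56, w))/(-y + 3925) = (-999 + (56 - 50))/(-1*4214 + 3925) = (-999 + 6)/(-4214 + 3925) = -993/(-289) = -993*(-1/289) = 993/289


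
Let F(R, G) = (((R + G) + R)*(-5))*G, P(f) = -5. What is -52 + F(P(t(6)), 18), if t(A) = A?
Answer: -772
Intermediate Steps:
F(R, G) = G*(-10*R - 5*G) (F(R, G) = (((G + R) + R)*(-5))*G = ((G + 2*R)*(-5))*G = (-10*R - 5*G)*G = G*(-10*R - 5*G))
-52 + F(P(t(6)), 18) = -52 - 5*18*(18 + 2*(-5)) = -52 - 5*18*(18 - 10) = -52 - 5*18*8 = -52 - 720 = -772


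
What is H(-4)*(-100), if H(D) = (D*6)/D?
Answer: -600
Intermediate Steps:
H(D) = 6 (H(D) = (6*D)/D = 6)
H(-4)*(-100) = 6*(-100) = -600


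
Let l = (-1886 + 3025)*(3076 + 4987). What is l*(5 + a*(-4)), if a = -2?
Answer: 119388841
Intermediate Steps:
l = 9183757 (l = 1139*8063 = 9183757)
l*(5 + a*(-4)) = 9183757*(5 - 2*(-4)) = 9183757*(5 + 8) = 9183757*13 = 119388841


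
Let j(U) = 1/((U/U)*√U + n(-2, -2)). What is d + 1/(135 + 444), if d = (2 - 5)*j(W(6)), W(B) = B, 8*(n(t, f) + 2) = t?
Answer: -20839/2895 - 16*√6/5 ≈ -15.037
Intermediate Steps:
n(t, f) = -2 + t/8
j(U) = 1/(-9/4 + √U) (j(U) = 1/((U/U)*√U + (-2 + (⅛)*(-2))) = 1/(1*√U + (-2 - ¼)) = 1/(√U - 9/4) = 1/(-9/4 + √U))
d = -72/(-54 + 24*√6) (d = (2 - 5)*(4*6/(-9*6 + 4*6^(3/2))) = -12*6/(-54 + 4*(6*√6)) = -12*6/(-54 + 24*√6) = -72/(-54 + 24*√6) ≈ -15.038)
d + 1/(135 + 444) = (-36/5 - 16*√6/5) + 1/(135 + 444) = (-36/5 - 16*√6/5) + 1/579 = -20839/2895 - 16*√6/5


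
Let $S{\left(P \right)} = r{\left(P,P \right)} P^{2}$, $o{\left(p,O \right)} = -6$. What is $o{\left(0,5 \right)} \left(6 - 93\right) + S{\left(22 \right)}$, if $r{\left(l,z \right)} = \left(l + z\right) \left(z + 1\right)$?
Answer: $490330$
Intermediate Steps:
$r{\left(l,z \right)} = \left(1 + z\right) \left(l + z\right)$ ($r{\left(l,z \right)} = \left(l + z\right) \left(1 + z\right) = \left(1 + z\right) \left(l + z\right)$)
$S{\left(P \right)} = P^{2} \left(2 P + 2 P^{2}\right)$ ($S{\left(P \right)} = \left(P + P + P^{2} + P P\right) P^{2} = \left(P + P + P^{2} + P^{2}\right) P^{2} = \left(2 P + 2 P^{2}\right) P^{2} = P^{2} \left(2 P + 2 P^{2}\right)$)
$o{\left(0,5 \right)} \left(6 - 93\right) + S{\left(22 \right)} = - 6 \left(6 - 93\right) + 2 \cdot 22^{3} \left(1 + 22\right) = \left(-6\right) \left(-87\right) + 2 \cdot 10648 \cdot 23 = 522 + 489808 = 490330$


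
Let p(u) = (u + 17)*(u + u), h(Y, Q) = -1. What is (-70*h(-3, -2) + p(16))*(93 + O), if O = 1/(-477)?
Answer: 49949360/477 ≈ 1.0472e+5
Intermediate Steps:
O = -1/477 ≈ -0.0020964
p(u) = 2*u*(17 + u) (p(u) = (17 + u)*(2*u) = 2*u*(17 + u))
(-70*h(-3, -2) + p(16))*(93 + O) = (-70*(-1) + 2*16*(17 + 16))*(93 - 1/477) = (70 + 2*16*33)*(44360/477) = (70 + 1056)*(44360/477) = 1126*(44360/477) = 49949360/477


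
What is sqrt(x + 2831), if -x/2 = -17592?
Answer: sqrt(38015) ≈ 194.97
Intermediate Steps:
x = 35184 (x = -2*(-17592) = 35184)
sqrt(x + 2831) = sqrt(35184 + 2831) = sqrt(38015)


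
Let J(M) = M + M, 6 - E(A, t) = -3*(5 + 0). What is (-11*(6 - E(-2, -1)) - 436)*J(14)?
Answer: -7588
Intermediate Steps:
E(A, t) = 21 (E(A, t) = 6 - (-3)*(5 + 0) = 6 - (-3)*5 = 6 - 1*(-15) = 6 + 15 = 21)
J(M) = 2*M
(-11*(6 - E(-2, -1)) - 436)*J(14) = (-11*(6 - 1*21) - 436)*(2*14) = (-11*(6 - 21) - 436)*28 = (-11*(-15) - 436)*28 = (165 - 436)*28 = -271*28 = -7588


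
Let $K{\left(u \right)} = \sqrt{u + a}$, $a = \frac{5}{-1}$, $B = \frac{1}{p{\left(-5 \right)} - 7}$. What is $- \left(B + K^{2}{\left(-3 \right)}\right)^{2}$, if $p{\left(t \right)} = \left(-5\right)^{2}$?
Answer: $- \frac{20449}{324} \approx -63.114$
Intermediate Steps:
$p{\left(t \right)} = 25$
$B = \frac{1}{18}$ ($B = \frac{1}{25 - 7} = \frac{1}{18} \approx 0.055556$)
$a = -5$ ($a = 5 \left(-1\right) = -5$)
$K{\left(u \right)} = \sqrt{-5 + u}$ ($K{\left(u \right)} = \sqrt{u - 5} = \sqrt{-5 + u}$)
$- \left(B + K^{2}{\left(-3 \right)}\right)^{2} = - \left(\frac{1}{18} + \left(\sqrt{-5 - 3}\right)^{2}\right)^{2} = - \left(\frac{1}{18} + \left(\sqrt{-8}\right)^{2}\right)^{2} = - \left(\frac{1}{18} + \left(2 i \sqrt{2}\right)^{2}\right)^{2} = - \left(\frac{1}{18} - 8\right)^{2} = - \left(- \frac{143}{18}\right)^{2} = \left(-1\right) \frac{20449}{324} = - \frac{20449}{324}$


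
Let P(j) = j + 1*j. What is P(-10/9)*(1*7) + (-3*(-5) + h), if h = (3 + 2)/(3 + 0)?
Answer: 10/9 ≈ 1.1111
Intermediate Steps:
P(j) = 2*j (P(j) = j + j = 2*j)
h = 5/3 ≈ 1.6667
P(-10/9)*(1*7) + (-3*(-5) + h) = (2*(-10/9))*(1*7) + (-3*(-5) + 5/3) = (2*(-10*1/9))*7 + (15 + 5/3) = (2*(-10/9))*7 + 50/3 = -20/9*7 + 50/3 = -140/9 + 50/3 = 10/9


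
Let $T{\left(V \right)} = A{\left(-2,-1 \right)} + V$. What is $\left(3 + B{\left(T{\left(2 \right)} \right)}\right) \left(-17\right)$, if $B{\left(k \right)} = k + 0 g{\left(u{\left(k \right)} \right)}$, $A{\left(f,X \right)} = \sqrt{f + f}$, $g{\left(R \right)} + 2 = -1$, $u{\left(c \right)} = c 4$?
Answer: $-85 - 34 i \approx -85.0 - 34.0 i$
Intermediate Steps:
$u{\left(c \right)} = 4 c$
$g{\left(R \right)} = -3$ ($g{\left(R \right)} = -2 - 1 = -3$)
$A{\left(f,X \right)} = \sqrt{2} \sqrt{f}$ ($A{\left(f,X \right)} = \sqrt{2 f} = \sqrt{2} \sqrt{f}$)
$T{\left(V \right)} = V + 2 i$ ($T{\left(V \right)} = \sqrt{2} \sqrt{-2} + V = \sqrt{2} i \sqrt{2} + V = 2 i + V = V + 2 i$)
$B{\left(k \right)} = k$ ($B{\left(k \right)} = k + 0 \left(-3\right) = k + 0 = k$)
$\left(3 + B{\left(T{\left(2 \right)} \right)}\right) \left(-17\right) = \left(3 + \left(2 + 2 i\right)\right) \left(-17\right) = \left(5 + 2 i\right) \left(-17\right) = -85 - 34 i$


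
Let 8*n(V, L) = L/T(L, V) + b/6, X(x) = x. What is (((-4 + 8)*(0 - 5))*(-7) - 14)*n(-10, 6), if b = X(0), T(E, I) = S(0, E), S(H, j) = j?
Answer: 63/4 ≈ 15.750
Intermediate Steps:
T(E, I) = E
b = 0
n(V, L) = ⅛ (n(V, L) = (L/L + 0/6)/8 = (1 + 0*(⅙))/8 = (1 + 0)/8 = (⅛)*1 = ⅛)
(((-4 + 8)*(0 - 5))*(-7) - 14)*n(-10, 6) = (((-4 + 8)*(0 - 5))*(-7) - 14)*(⅛) = ((4*(-5))*(-7) - 14)*(⅛) = (-20*(-7) - 14)*(⅛) = (140 - 14)*(⅛) = 126*(⅛) = 63/4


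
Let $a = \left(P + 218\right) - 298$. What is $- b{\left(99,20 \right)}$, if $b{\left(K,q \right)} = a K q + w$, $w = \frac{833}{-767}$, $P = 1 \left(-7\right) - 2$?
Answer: $\frac{135161573}{767} \approx 1.7622 \cdot 10^{5}$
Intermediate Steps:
$P = -9$ ($P = -7 - 2 = -9$)
$w = - \frac{833}{767}$ ($w = 833 \left(- \frac{1}{767}\right) = - \frac{833}{767} \approx -1.0861$)
$a = -89$ ($a = \left(-9 + 218\right) - 298 = 209 - 298 = -89$)
$b{\left(K,q \right)} = - \frac{833}{767} - 89 K q$ ($b{\left(K,q \right)} = - 89 K q - \frac{833}{767} = - \frac{833}{767} - 89 K q$)
$- b{\left(99,20 \right)} = - (- \frac{833}{767} - 8811 \cdot 20) = - (- \frac{833}{767} - 176220) = \left(-1\right) \left(- \frac{135161573}{767}\right) = \frac{135161573}{767}$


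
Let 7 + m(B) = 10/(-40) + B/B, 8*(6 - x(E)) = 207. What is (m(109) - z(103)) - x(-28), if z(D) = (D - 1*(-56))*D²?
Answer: -13494539/8 ≈ -1.6868e+6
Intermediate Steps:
x(E) = -159/8 (x(E) = 6 - ⅛*207 = 6 - 207/8 = -159/8)
m(B) = -25/4 (m(B) = -7 + (10/(-40) + B/B) = -7 + (10*(-1/40) + 1) = -7 + (-¼ + 1) = -7 + ¾ = -25/4)
z(D) = D²*(56 + D) (z(D) = (D + 56)*D² = (56 + D)*D² = D²*(56 + D))
(m(109) - z(103)) - x(-28) = (-25/4 - 103²*(56 + 103)) - 1*(-159/8) = (-25/4 - 10609*159) + 159/8 = (-25/4 - 1*1686831) + 159/8 = (-25/4 - 1686831) + 159/8 = -6747349/4 + 159/8 = -13494539/8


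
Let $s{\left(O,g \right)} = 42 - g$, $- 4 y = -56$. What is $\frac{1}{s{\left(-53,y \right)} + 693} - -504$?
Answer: $\frac{363385}{721} \approx 504.0$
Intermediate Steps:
$y = 14$ ($y = \left(- \frac{1}{4}\right) \left(-56\right) = 14$)
$\frac{1}{s{\left(-53,y \right)} + 693} - -504 = \frac{1}{\left(42 - 14\right) + 693} - -504 = \frac{1}{\left(42 - 14\right) + 693} + 504 = \frac{1}{28 + 693} + 504 = \frac{1}{721} + 504 = \frac{363385}{721}$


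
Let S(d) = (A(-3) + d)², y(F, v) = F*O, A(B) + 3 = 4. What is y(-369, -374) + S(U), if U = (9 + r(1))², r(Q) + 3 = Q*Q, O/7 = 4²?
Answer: -38828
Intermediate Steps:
A(B) = 1 (A(B) = -3 + 4 = 1)
O = 112 (O = 7*4² = 7*16 = 112)
r(Q) = -3 + Q² (r(Q) = -3 + Q*Q = -3 + Q²)
y(F, v) = 112*F (y(F, v) = F*112 = 112*F)
U = 49 (U = (9 + (-3 + 1²))² = (9 + (-3 + 1))² = (9 - 2)² = 7² = 49)
S(d) = (1 + d)²
y(-369, -374) + S(U) = 112*(-369) + (1 + 49)² = -41328 + 50² = -41328 + 2500 = -38828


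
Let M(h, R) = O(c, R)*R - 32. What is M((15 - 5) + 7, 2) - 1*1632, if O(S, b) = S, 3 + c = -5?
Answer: -1680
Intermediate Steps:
c = -8 (c = -3 - 5 = -8)
M(h, R) = -32 - 8*R (M(h, R) = -8*R - 32 = -32 - 8*R)
M((15 - 5) + 7, 2) - 1*1632 = (-32 - 8*2) - 1*1632 = (-32 - 16) - 1632 = -48 - 1632 = -1680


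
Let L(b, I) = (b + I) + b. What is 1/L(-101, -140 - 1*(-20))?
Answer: -1/322 ≈ -0.0031056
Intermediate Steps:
L(b, I) = I + 2*b (L(b, I) = (I + b) + b = I + 2*b)
1/L(-101, -140 - 1*(-20)) = 1/((-140 - 1*(-20)) + 2*(-101)) = 1/((-140 + 20) - 202) = 1/(-120 - 202) = 1/(-322) = -1/322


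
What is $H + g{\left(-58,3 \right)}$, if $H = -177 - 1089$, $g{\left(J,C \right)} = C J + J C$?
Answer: $-1614$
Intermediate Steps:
$g{\left(J,C \right)} = 2 C J$ ($g{\left(J,C \right)} = C J + C J = 2 C J$)
$H = -1266$ ($H = -177 - 1089 = -1266$)
$H + g{\left(-58,3 \right)} = -1266 + 2 \cdot 3 \left(-58\right) = -1266 - 348 = -1614$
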